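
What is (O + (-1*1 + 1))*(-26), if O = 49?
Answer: -1274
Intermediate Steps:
(O + (-1*1 + 1))*(-26) = (49 + (-1*1 + 1))*(-26) = (49 + (-1 + 1))*(-26) = (49 + 0)*(-26) = 49*(-26) = -1274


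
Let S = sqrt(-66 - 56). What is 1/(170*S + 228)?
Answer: 57/894446 - 85*I*sqrt(122)/1788892 ≈ 6.3727e-5 - 0.00052483*I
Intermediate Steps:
S = I*sqrt(122) (S = sqrt(-122) = I*sqrt(122) ≈ 11.045*I)
1/(170*S + 228) = 1/(170*(I*sqrt(122)) + 228) = 1/(170*I*sqrt(122) + 228) = 1/(228 + 170*I*sqrt(122))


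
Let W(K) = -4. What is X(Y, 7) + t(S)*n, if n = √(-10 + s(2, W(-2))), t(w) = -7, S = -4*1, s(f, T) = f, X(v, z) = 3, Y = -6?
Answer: 3 - 14*I*√2 ≈ 3.0 - 19.799*I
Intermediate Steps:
S = -4
n = 2*I*√2 (n = √(-10 + 2) = √(-8) = 2*I*√2 ≈ 2.8284*I)
X(Y, 7) + t(S)*n = 3 - 14*I*√2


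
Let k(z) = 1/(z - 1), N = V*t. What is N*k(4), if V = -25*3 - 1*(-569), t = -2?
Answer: -988/3 ≈ -329.33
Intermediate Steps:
V = 494 (V = -75 + 569 = 494)
N = -988 (N = 494*(-2) = -988)
k(z) = 1/(-1 + z)
N*k(4) = -988/(-1 + 4) = -988/3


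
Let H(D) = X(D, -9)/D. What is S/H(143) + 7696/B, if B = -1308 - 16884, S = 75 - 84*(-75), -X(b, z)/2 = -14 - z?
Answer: 207302563/2274 ≈ 91162.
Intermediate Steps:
X(b, z) = 28 + 2*z (X(b, z) = -2*(-14 - z) = 28 + 2*z)
S = 6375 (S = 75 + 6300 = 6375)
H(D) = 10/D (H(D) = (28 + 2*(-9))/D = (28 - 18)/D = 10/D)
B = -18192
S/H(143) + 7696/B = 6375/((10/143)) + 7696/(-18192) = 6375/((10*(1/143))) + 7696*(-1/18192) = 6375/(10/143) - 481/1137 = 6375*(143/10) - 481/1137 = 182325/2 - 481/1137 = 207302563/2274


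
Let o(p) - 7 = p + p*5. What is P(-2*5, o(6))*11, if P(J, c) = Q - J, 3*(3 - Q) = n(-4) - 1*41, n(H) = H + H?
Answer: 968/3 ≈ 322.67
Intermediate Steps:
n(H) = 2*H
o(p) = 7 + 6*p (o(p) = 7 + (p + p*5) = 7 + (p + 5*p) = 7 + 6*p)
Q = 58/3 (Q = 3 - (2*(-4) - 1*41)/3 = 3 - (-8 - 41)/3 = 3 - ⅓*(-49) = 3 + 49/3 = 58/3 ≈ 19.333)
P(J, c) = 58/3 - J
P(-2*5, o(6))*11 = (58/3 - (-2)*5)*11 = (58/3 - 1*(-10))*11 = (58/3 + 10)*11 = (88/3)*11 = 968/3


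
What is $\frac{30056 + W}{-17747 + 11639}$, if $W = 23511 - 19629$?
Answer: $- \frac{16969}{3054} \approx -5.5563$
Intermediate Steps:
$W = 3882$ ($W = 23511 - 19629 = 3882$)
$\frac{30056 + W}{-17747 + 11639} = \frac{30056 + 3882}{-17747 + 11639} = \frac{33938}{-6108} = 33938 \left(- \frac{1}{6108}\right) = - \frac{16969}{3054}$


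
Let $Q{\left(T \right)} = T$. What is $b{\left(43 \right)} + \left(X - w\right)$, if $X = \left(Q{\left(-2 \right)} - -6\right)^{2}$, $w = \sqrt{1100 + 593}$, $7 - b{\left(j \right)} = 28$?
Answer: $-5 - \sqrt{1693} \approx -46.146$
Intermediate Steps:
$b{\left(j \right)} = -21$ ($b{\left(j \right)} = 7 - 28 = -21$)
$w = \sqrt{1693} \approx 41.146$
$X = 16$ ($X = \left(-2 - -6\right)^{2} = \left(-2 + \left(-2 + \left(-1 + 9\right)\right)\right)^{2} = \left(-2 + \left(-2 + 8\right)\right)^{2} = \left(-2 + 6\right)^{2} = 4^{2} = 16$)
$b{\left(43 \right)} + \left(X - w\right) = -21 + \left(16 - \sqrt{1693}\right) = -5 - \sqrt{1693}$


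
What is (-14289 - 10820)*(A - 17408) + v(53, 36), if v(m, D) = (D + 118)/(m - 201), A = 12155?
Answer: 9760420621/74 ≈ 1.3190e+8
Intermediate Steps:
v(m, D) = (118 + D)/(-201 + m)
(-14289 - 10820)*(A - 17408) + v(53, 36) = (-14289 - 10820)*(12155 - 17408) + (118 + 36)/(-201 + 53) = -25109*(-5253) + 154/(-148) = 131897577 - 1/148*154 = 131897577 - 77/74 = 9760420621/74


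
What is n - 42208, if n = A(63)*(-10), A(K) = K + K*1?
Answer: -43468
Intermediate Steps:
A(K) = 2*K (A(K) = K + K = 2*K)
n = -1260 (n = (2*63)*(-10) = 126*(-10) = -1260)
n - 42208 = -1260 - 42208 = -43468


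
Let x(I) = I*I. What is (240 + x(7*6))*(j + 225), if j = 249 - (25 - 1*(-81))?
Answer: 737472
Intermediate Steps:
x(I) = I²
j = 143 (j = 249 - (25 + 81) = 249 - 1*106 = 249 - 106 = 143)
(240 + x(7*6))*(j + 225) = (240 + (7*6)²)*(143 + 225) = (240 + 42²)*368 = (240 + 1764)*368 = 2004*368 = 737472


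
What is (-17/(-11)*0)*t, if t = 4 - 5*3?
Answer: 0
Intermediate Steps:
t = -11 (t = 4 - 15 = -11)
(-17/(-11)*0)*t = (-17/(-11)*0)*(-11) = (-17*(-1/11)*0)*(-11) = ((17/11)*0)*(-11) = 0*(-11) = 0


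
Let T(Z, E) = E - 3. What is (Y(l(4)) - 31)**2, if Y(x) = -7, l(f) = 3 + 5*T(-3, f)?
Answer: 1444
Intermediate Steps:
T(Z, E) = -3 + E
l(f) = -12 + 5*f (l(f) = 3 + 5*(-3 + f) = 3 + (-15 + 5*f) = -12 + 5*f)
(Y(l(4)) - 31)**2 = (-7 - 31)**2 = (-38)**2 = 1444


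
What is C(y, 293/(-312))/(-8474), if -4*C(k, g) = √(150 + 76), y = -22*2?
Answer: √226/33896 ≈ 0.00044351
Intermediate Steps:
y = -44
C(k, g) = -√226/4 (C(k, g) = -√(150 + 76)/4 = -√226/4)
C(y, 293/(-312))/(-8474) = -√226/4/(-8474) = -√226/4*(-1/8474) = √226/33896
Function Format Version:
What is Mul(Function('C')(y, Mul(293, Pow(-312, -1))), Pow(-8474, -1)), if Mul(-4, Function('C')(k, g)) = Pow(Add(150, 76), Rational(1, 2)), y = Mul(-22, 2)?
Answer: Mul(Rational(1, 33896), Pow(226, Rational(1, 2))) ≈ 0.00044351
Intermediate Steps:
y = -44
Function('C')(k, g) = Mul(Rational(-1, 4), Pow(226, Rational(1, 2))) (Function('C')(k, g) = Mul(Rational(-1, 4), Pow(Add(150, 76), Rational(1, 2))) = Mul(Rational(-1, 4), Pow(226, Rational(1, 2))))
Mul(Function('C')(y, Mul(293, Pow(-312, -1))), Pow(-8474, -1)) = Mul(Mul(Rational(-1, 4), Pow(226, Rational(1, 2))), Pow(-8474, -1)) = Mul(Mul(Rational(-1, 4), Pow(226, Rational(1, 2))), Rational(-1, 8474)) = Mul(Rational(1, 33896), Pow(226, Rational(1, 2)))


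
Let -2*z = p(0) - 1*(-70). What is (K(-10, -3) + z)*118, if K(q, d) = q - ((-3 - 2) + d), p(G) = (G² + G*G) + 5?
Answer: -4661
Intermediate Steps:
p(G) = 5 + 2*G² (p(G) = (G² + G²) + 5 = 2*G² + 5 = 5 + 2*G²)
z = -75/2 (z = -((5 + 2*0²) - 1*(-70))/2 = -((5 + 2*0) + 70)/2 = -((5 + 0) + 70)/2 = -(5 + 70)/2 = -½*75 = -75/2 ≈ -37.500)
K(q, d) = 5 + q - d (K(q, d) = q - (-5 + d) = q + (5 - d) = 5 + q - d)
(K(-10, -3) + z)*118 = ((5 - 10 - 1*(-3)) - 75/2)*118 = ((5 - 10 + 3) - 75/2)*118 = (-2 - 75/2)*118 = -79/2*118 = -4661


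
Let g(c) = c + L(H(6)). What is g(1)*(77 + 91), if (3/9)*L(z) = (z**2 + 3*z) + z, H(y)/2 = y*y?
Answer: 2758056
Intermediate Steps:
H(y) = 2*y**2 (H(y) = 2*(y*y) = 2*y**2)
L(z) = 3*z**2 + 12*z (L(z) = 3*((z**2 + 3*z) + z) = 3*(z**2 + 4*z) = 3*z**2 + 12*z)
g(c) = 16416 + c (g(c) = c + 3*(2*6**2)*(4 + 2*6**2) = c + 3*(2*36)*(4 + 2*36) = c + 3*72*(4 + 72) = c + 3*72*76 = c + 16416 = 16416 + c)
g(1)*(77 + 91) = (16416 + 1)*(77 + 91) = 16417*168 = 2758056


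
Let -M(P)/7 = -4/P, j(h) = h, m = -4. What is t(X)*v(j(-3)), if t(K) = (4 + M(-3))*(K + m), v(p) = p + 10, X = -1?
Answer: 560/3 ≈ 186.67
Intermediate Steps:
v(p) = 10 + p
M(P) = 28/P (M(P) = -(-28)/P = 28/P)
t(K) = 64/3 - 16*K/3 (t(K) = (4 + 28/(-3))*(K - 4) = (4 + 28*(-⅓))*(-4 + K) = (4 - 28/3)*(-4 + K) = -16*(-4 + K)/3 = 64/3 - 16*K/3)
t(X)*v(j(-3)) = (64/3 - 16/3*(-1))*(10 - 3) = (64/3 + 16/3)*7 = (80/3)*7 = 560/3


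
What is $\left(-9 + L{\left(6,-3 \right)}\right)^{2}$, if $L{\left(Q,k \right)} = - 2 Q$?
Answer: $441$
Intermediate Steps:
$\left(-9 + L{\left(6,-3 \right)}\right)^{2} = \left(-9 - 12\right)^{2} = \left(-21\right)^{2} = 441$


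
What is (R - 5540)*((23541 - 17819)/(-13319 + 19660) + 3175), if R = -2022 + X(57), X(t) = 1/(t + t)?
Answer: -5786882495533/240958 ≈ -2.4016e+7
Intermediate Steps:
X(t) = 1/(2*t)
R = -230507/114 (R = -2022 + (½)/57 = -2022 + (½)*(1/57) = -2022 + 1/114 = -230507/114 ≈ -2022.0)
(R - 5540)*((23541 - 17819)/(-13319 + 19660) + 3175) = (-230507/114 - 5540)*((23541 - 17819)/(-13319 + 19660) + 3175) = -862067*(5722/6341 + 3175)/114 = -862067/114*20138397/6341 = -5786882495533/240958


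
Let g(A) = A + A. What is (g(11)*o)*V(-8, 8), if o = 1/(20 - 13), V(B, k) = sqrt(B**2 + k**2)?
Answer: 176*sqrt(2)/7 ≈ 35.557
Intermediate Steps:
g(A) = 2*A
o = 1/7 ≈ 0.14286
(g(11)*o)*V(-8, 8) = ((2*11)*(1/7))*sqrt((-8)**2 + 8**2) = (22*(1/7))*sqrt(64 + 64) = 22*sqrt(128)/7 = 22*(8*sqrt(2))/7 = 176*sqrt(2)/7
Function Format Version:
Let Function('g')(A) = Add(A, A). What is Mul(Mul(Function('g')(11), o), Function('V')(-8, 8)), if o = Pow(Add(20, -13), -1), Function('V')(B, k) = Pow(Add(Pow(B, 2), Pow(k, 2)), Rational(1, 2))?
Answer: Mul(Rational(176, 7), Pow(2, Rational(1, 2))) ≈ 35.557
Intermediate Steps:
Function('g')(A) = Mul(2, A)
o = Rational(1, 7) (o = Pow(7, -1) = Rational(1, 7) ≈ 0.14286)
Mul(Mul(Function('g')(11), o), Function('V')(-8, 8)) = Mul(Mul(Mul(2, 11), Rational(1, 7)), Pow(Add(Pow(-8, 2), Pow(8, 2)), Rational(1, 2))) = Mul(Mul(22, Rational(1, 7)), Pow(Add(64, 64), Rational(1, 2))) = Mul(Rational(22, 7), Pow(128, Rational(1, 2))) = Mul(Rational(22, 7), Mul(8, Pow(2, Rational(1, 2)))) = Mul(Rational(176, 7), Pow(2, Rational(1, 2)))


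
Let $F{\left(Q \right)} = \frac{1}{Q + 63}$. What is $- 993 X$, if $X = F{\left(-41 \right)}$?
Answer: $- \frac{993}{22} \approx -45.136$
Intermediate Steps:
$F{\left(Q \right)} = \frac{1}{63 + Q}$
$X = \frac{1}{22}$ ($X = \frac{1}{63 - 41} = \frac{1}{22} \approx 0.045455$)
$- 993 X = \left(-993\right) \frac{1}{22} = - \frac{993}{22}$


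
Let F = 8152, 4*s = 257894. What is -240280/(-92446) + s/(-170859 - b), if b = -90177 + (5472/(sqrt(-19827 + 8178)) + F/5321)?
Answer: 59547854350037942121853569/33081257709291959512834388 - 832401027104556*I*sqrt(11649)/178922061037210693339 ≈ 1.8 - 0.00050213*I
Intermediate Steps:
s = 128947/2 (s = (1/4)*257894 = 128947/2 ≈ 64474.)
b = -479823665/5321 - 1824*I*sqrt(11649)/3883 (b = -90177 + (5472/(sqrt(-19827 + 8178)) + 8152/5321) = -90177 + (5472/(sqrt(-11649)) + 8152*(1/5321)) = -90177 + (5472/((I*sqrt(11649))) + 8152/5321) = -90177 + (5472*(-I*sqrt(11649)/11649) + 8152/5321) = -90177 + (-1824*I*sqrt(11649)/3883 + 8152/5321) = -90177 + (8152/5321 - 1824*I*sqrt(11649)/3883) = -479823665/5321 - 1824*I*sqrt(11649)/3883 ≈ -90176.0 - 50.699*I)
-240280/(-92446) + s/(-170859 - b) = -240280/(-92446) + 128947/(2*(-170859 - (-479823665/5321 - 1824*I*sqrt(11649)/3883))) = -240280*(-1/92446) + 128947/(2*(-170859 + (479823665/5321 + 1824*I*sqrt(11649)/3883))) = 120140/46223 + 128947/(2*(-429317074/5321 + 1824*I*sqrt(11649)/3883))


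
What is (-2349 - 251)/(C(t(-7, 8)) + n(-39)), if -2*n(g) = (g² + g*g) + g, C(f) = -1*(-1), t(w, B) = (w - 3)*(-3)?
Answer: 5200/3001 ≈ 1.7328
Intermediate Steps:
t(w, B) = 9 - 3*w (t(w, B) = (-3 + w)*(-3) = 9 - 3*w)
C(f) = 1
n(g) = -g² - g/2 (n(g) = -((g² + g*g) + g)/2 = -((g² + g²) + g)/2 = -(2*g² + g)/2 = -(g + 2*g²)/2 = -g² - g/2)
(-2349 - 251)/(C(t(-7, 8)) + n(-39)) = (-2349 - 251)/(1 - 1*(-39)*(½ - 39)) = -2600/(1 - 1*(-39)*(-77/2)) = -2600/(1 - 3003/2) = -2600/(-3001/2) = -2600*(-2/3001) = 5200/3001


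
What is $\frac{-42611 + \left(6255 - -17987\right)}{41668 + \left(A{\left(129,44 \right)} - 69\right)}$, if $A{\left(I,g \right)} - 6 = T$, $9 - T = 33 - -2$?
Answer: $- \frac{18369}{41579} \approx -0.44179$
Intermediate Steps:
$T = -26$ ($T = 9 - \left(33 - -2\right) = 9 - \left(33 + 2\right) = 9 - 35 = -26$)
$A{\left(I,g \right)} = -20$ ($A{\left(I,g \right)} = 6 - 26 = -20$)
$\frac{-42611 + \left(6255 - -17987\right)}{41668 + \left(A{\left(129,44 \right)} - 69\right)} = \frac{-42611 + \left(6255 - -17987\right)}{41668 - 89} = \frac{-42611 + \left(6255 + 17987\right)}{41668 - 89} = \frac{-42611 + 24242}{41668 - 89} = - \frac{18369}{41579}$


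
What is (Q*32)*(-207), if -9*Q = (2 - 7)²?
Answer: 18400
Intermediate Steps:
Q = -25/9 (Q = -(2 - 7)²/9 = -⅑*(-5)² = -⅑*25 = -25/9 ≈ -2.7778)
(Q*32)*(-207) = -25/9*32*(-207) = -800/9*(-207) = 18400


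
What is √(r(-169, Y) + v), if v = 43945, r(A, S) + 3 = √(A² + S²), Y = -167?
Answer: √(43942 + 5*√2258) ≈ 210.19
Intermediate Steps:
r(A, S) = -3 + √(A² + S²)
√(r(-169, Y) + v) = √((-3 + √((-169)² + (-167)²)) + 43945) = √((-3 + √(28561 + 27889)) + 43945) = √((-3 + √56450) + 43945) = √((-3 + 5*√2258) + 43945) = √(43942 + 5*√2258)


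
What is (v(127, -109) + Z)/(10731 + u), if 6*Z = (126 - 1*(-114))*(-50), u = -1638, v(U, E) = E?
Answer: -703/3031 ≈ -0.23194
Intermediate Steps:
Z = -2000 (Z = ((126 - 1*(-114))*(-50))/6 = ((126 + 114)*(-50))/6 = (240*(-50))/6 = (⅙)*(-12000) = -2000)
(v(127, -109) + Z)/(10731 + u) = (-109 - 2000)/(10731 - 1638) = -2109/9093 = -2109*1/9093 = -703/3031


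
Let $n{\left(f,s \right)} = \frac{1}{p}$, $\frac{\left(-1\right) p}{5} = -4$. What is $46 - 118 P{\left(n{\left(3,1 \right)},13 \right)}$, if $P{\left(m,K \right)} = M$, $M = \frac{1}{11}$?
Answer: $\frac{388}{11} \approx 35.273$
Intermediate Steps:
$p = 20$ ($p = \left(-5\right) \left(-4\right) = 20$)
$n{\left(f,s \right)} = \frac{1}{20}$
$M = \frac{1}{11} \approx 0.090909$
$P{\left(m,K \right)} = \frac{1}{11}$
$46 - 118 P{\left(n{\left(3,1 \right)},13 \right)} = 46 - \frac{118}{11} = \frac{388}{11}$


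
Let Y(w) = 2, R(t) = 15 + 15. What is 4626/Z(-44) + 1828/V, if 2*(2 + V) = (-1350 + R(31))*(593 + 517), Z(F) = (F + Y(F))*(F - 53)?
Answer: 281797465/248718379 ≈ 1.1330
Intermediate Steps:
R(t) = 30
Z(F) = (-53 + F)*(2 + F) (Z(F) = (F + 2)*(F - 53) = (2 + F)*(-53 + F) = (-53 + F)*(2 + F))
V = -732602 (V = -2 + ((-1350 + 30)*(593 + 517))/2 = -2 + (-1320*1110)/2 = -2 + (½)*(-1465200) = -2 - 732600 = -732602)
4626/Z(-44) + 1828/V = 4626/(-106 + (-44)² - 51*(-44)) + 1828/(-732602) = 4626/(-106 + 1936 + 2244) + 1828*(-1/732602) = 4626/4074 - 914/366301 = 4626*(1/4074) - 914/366301 = 771/679 - 914/366301 = 281797465/248718379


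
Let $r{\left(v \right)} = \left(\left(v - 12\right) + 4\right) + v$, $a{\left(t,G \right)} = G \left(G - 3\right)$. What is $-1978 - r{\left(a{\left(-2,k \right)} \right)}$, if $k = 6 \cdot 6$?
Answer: $-4346$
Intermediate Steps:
$k = 36$
$a{\left(t,G \right)} = G \left(-3 + G\right)$
$r{\left(v \right)} = -8 + 2 v$ ($r{\left(v \right)} = \left(\left(-12 + v\right) + 4\right) + v = \left(-8 + v\right) + v = -8 + 2 v$)
$-1978 - r{\left(a{\left(-2,k \right)} \right)} = -1978 - \left(-8 + 2 \cdot 36 \left(-3 + 36\right)\right) = -1978 - \left(-8 + 2 \cdot 36 \cdot 33\right) = -1978 - \left(-8 + 2 \cdot 1188\right) = -1978 - \left(-8 + 2376\right) = -1978 - 2368 = -4346$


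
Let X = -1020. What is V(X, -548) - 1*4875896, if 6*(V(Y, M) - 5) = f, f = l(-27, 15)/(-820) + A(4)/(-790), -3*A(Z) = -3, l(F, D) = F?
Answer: -1895161311829/388680 ≈ -4.8759e+6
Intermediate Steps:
A(Z) = 1 (A(Z) = -⅓*(-3) = 1)
f = 2051/64780 (f = -27/(-820) + 1/(-790) = -27*(-1/820) + 1*(-1/790) = 27/820 - 1/790 = 2051/64780 ≈ 0.031661)
V(Y, M) = 1945451/388680 (V(Y, M) = 5 + (⅙)*(2051/64780) = 5 + 2051/388680 = 1945451/388680)
V(X, -548) - 1*4875896 = 1945451/388680 - 1*4875896 = 1945451/388680 - 4875896 = -1895161311829/388680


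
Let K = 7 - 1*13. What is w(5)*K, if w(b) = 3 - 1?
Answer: -12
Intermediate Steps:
K = -6 (K = 7 - 13 = -6)
w(b) = 2
w(5)*K = 2*(-6) = -12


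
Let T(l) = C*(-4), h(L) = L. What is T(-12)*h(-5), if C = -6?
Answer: -120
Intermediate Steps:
T(l) = 24 (T(l) = -6*(-4) = 24)
T(-12)*h(-5) = 24*(-5) = -120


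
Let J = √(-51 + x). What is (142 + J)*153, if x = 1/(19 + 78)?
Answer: 21726 + 153*I*√479762/97 ≈ 21726.0 + 1092.5*I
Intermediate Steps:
x = 1/97 ≈ 0.010309
J = I*√479762/97 (J = √(-51 + 1/97) = √(-4946/97) = I*√479762/97 ≈ 7.1407*I)
(142 + J)*153 = (142 + I*√479762/97)*153 = 21726 + 153*I*√479762/97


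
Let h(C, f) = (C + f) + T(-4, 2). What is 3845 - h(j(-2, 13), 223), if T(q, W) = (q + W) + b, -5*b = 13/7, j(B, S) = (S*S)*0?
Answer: 126853/35 ≈ 3624.4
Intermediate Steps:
j(B, S) = 0 (j(B, S) = S²*0 = 0)
b = -13/35 (b = -13/(5*7) = -⅕*13/7 = -13/35 ≈ -0.37143)
T(q, W) = -13/35 + W + q (T(q, W) = (q + W) - 13/35 = (W + q) - 13/35 = -13/35 + W + q)
h(C, f) = -83/35 + C + f (h(C, f) = (C + f) + (-13/35 + 2 - 4) = (C + f) - 83/35 = -83/35 + C + f)
3845 - h(j(-2, 13), 223) = 3845 - (-83/35 + 0 + 223) = 3845 - 1*7722/35 = 3845 - 7722/35 = 126853/35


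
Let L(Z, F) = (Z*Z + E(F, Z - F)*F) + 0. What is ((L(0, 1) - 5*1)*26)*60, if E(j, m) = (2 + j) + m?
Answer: -4680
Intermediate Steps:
E(j, m) = 2 + j + m
L(Z, F) = Z**2 + F*(2 + Z) (L(Z, F) = (Z*Z + (2 + F + (Z - F))*F) + 0 = (Z**2 + (2 + Z)*F) + 0 = (Z**2 + F*(2 + Z)) + 0 = Z**2 + F*(2 + Z))
((L(0, 1) - 5*1)*26)*60 = (((0**2 + 1*(2 + 0)) - 5*1)*26)*60 = (((0 + 1*2) - 5)*26)*60 = (((0 + 2) - 5)*26)*60 = ((2 - 5)*26)*60 = -3*26*60 = -78*60 = -4680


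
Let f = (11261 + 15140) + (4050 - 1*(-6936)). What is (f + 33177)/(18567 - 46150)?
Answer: -70564/27583 ≈ -2.5582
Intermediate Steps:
f = 37387 (f = 26401 + (4050 + 6936) = 26401 + 10986 = 37387)
(f + 33177)/(18567 - 46150) = (37387 + 33177)/(18567 - 46150) = 70564/(-27583) = 70564*(-1/27583) = -70564/27583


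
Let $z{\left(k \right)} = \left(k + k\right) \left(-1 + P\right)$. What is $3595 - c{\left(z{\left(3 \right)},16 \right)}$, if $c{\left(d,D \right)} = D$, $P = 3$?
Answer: $3579$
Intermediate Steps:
$z{\left(k \right)} = 4 k$ ($z{\left(k \right)} = \left(k + k\right) \left(-1 + 3\right) = 2 k 2 = 4 k$)
$3595 - c{\left(z{\left(3 \right)},16 \right)} = 3595 - 16 = 3579$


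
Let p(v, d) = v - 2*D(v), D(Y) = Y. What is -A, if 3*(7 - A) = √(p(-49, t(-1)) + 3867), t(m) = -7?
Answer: -7 + 2*√979/3 ≈ 13.859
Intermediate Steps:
p(v, d) = -v (p(v, d) = v - 2*v = -v)
A = 7 - 2*√979/3 (A = 7 - √(-1*(-49) + 3867)/3 = 7 - √(49 + 3867)/3 = 7 - 2*√979/3 ≈ -13.859)
-A = -(7 - 2*√979/3) = -7 + 2*√979/3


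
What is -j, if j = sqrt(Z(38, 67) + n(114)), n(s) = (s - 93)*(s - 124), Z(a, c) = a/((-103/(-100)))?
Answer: -I*sqrt(1836490)/103 ≈ -13.157*I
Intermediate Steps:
Z(a, c) = 100*a/103 (Z(a, c) = a/((-103*(-1/100))) = a/(103/100) = a*(100/103) = 100*a/103)
n(s) = (-124 + s)*(-93 + s) (n(s) = (-93 + s)*(-124 + s) = (-124 + s)*(-93 + s))
j = I*sqrt(1836490)/103 (j = sqrt((100/103)*38 + (11532 + 114**2 - 217*114)) = sqrt(3800/103 + (11532 + 12996 - 24738)) = sqrt(3800/103 - 210) = sqrt(-17830/103) = I*sqrt(1836490)/103 ≈ 13.157*I)
-j = -I*sqrt(1836490)/103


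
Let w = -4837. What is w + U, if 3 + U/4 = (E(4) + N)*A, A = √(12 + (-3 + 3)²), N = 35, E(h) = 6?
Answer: -4849 + 328*√3 ≈ -4280.9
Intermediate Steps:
A = 2*√3 (A = √(12 + 0²) = √(12 + 0) = √12 = 2*√3 ≈ 3.4641)
U = -12 + 328*√3 (U = -12 + 4*((6 + 35)*(2*√3)) = -12 + 4*(41*(2*√3)) = -12 + 4*(82*√3) = -12 + 328*√3 ≈ 556.11)
w + U = -4837 + (-12 + 328*√3) = -4849 + 328*√3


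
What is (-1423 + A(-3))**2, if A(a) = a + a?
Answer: 2042041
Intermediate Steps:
A(a) = 2*a
(-1423 + A(-3))**2 = (-1423 + 2*(-3))**2 = (-1423 - 6)**2 = (-1429)**2 = 2042041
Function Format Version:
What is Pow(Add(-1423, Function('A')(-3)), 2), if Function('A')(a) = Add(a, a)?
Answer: 2042041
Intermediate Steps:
Function('A')(a) = Mul(2, a)
Pow(Add(-1423, Function('A')(-3)), 2) = Pow(Add(-1423, Mul(2, -3)), 2) = Pow(Add(-1423, -6), 2) = Pow(-1429, 2) = 2042041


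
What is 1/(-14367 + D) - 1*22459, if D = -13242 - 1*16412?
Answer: -988667640/44021 ≈ -22459.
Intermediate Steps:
D = -29654 (D = -13242 - 16412 = -29654)
1/(-14367 + D) - 1*22459 = 1/(-14367 - 29654) - 1*22459 = 1/(-44021) - 22459 = -1/44021 - 22459 = -988667640/44021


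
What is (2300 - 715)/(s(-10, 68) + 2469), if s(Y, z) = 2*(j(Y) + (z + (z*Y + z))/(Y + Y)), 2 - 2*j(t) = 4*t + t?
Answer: 7925/12877 ≈ 0.61544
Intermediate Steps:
j(t) = 1 - 5*t/2 (j(t) = 1 - (4*t + t)/2 = 1 - 5*t/2)
s(Y, z) = 2 - 5*Y + (2*z + Y*z)/Y (s(Y, z) = 2*((1 - 5*Y/2) + (z + (z*Y + z))/(Y + Y)) = 2*((1 - 5*Y/2) + (z + (Y*z + z))/((2*Y))) = 2*((1 - 5*Y/2) + (z + (z + Y*z))*(1/(2*Y))) = 2*((1 - 5*Y/2) + (2*z + Y*z)*(1/(2*Y))) = 2*((1 - 5*Y/2) + (2*z + Y*z)/(2*Y)) = 2*(1 - 5*Y/2 + (2*z + Y*z)/(2*Y)) = 2 - 5*Y + (2*z + Y*z)/Y)
(2300 - 715)/(s(-10, 68) + 2469) = (2300 - 715)/((2 + 68 - 5*(-10) + 2*68/(-10)) + 2469) = 1585/((2 + 68 + 50 + 2*68*(-⅒)) + 2469) = 1585/((2 + 68 + 50 - 68/5) + 2469) = 1585/(532/5 + 2469) = 1585/(12877/5) = 1585*(5/12877) = 7925/12877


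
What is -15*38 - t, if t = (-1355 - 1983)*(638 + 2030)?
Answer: 8905214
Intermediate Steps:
t = -8905784 (t = -3338*2668 = -8905784)
-15*38 - t = -15*38 - 1*(-8905784) = -570 + 8905784 = 8905214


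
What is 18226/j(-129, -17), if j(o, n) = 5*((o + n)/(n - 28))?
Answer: 82017/73 ≈ 1123.5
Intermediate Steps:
j(o, n) = 5*(n + o)/(-28 + n) (j(o, n) = 5*((n + o)/(-28 + n)) = 5*(n + o)/(-28 + n))
18226/j(-129, -17) = 18226/((5*(-17 - 129)/(-28 - 17))) = 18226/((5*(-146)/(-45))) = 18226/((5*(-1/45)*(-146))) = 18226/(146/9) = 18226*(9/146) = 82017/73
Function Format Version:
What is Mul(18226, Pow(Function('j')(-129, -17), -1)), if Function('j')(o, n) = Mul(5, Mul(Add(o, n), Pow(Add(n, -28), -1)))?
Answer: Rational(82017, 73) ≈ 1123.5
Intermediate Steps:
Function('j')(o, n) = Mul(5, Pow(Add(-28, n), -1), Add(n, o)) (Function('j')(o, n) = Mul(5, Mul(Add(n, o), Pow(Add(-28, n), -1))) = Mul(5, Mul(Pow(Add(-28, n), -1), Add(n, o))) = Mul(5, Pow(Add(-28, n), -1), Add(n, o)))
Mul(18226, Pow(Function('j')(-129, -17), -1)) = Mul(18226, Pow(Mul(5, Pow(Add(-28, -17), -1), Add(-17, -129)), -1)) = Mul(18226, Pow(Mul(5, Pow(-45, -1), -146), -1)) = Mul(18226, Pow(Mul(5, Rational(-1, 45), -146), -1)) = Mul(18226, Pow(Rational(146, 9), -1)) = Mul(18226, Rational(9, 146)) = Rational(82017, 73)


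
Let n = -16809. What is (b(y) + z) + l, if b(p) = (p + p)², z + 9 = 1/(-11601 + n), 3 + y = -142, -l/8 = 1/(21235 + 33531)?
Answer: 65418679922707/777951030 ≈ 84091.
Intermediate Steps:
l = -4/27383 (l = -8/(21235 + 33531) = -8/54766 = -8*1/54766 = -4/27383 ≈ -0.00014608)
y = -145 (y = -3 - 142 = -145)
z = -255691/28410 (z = -9 + 1/(-11601 - 16809) = -9 + 1/(-28410) = -9 - 1/28410 = -255691/28410 ≈ -9.0000)
b(p) = 4*p² (b(p) = (2*p)² = 4*p²)
(b(y) + z) + l = (4*(-145)² - 255691/28410) - 4/27383 = (4*21025 - 255691/28410) - 4/27383 = (84100 - 255691/28410) - 4/27383 = 2389025309/28410 - 4/27383 = 65418679922707/777951030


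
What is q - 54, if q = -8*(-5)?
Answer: -14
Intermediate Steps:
q = 40
q - 54 = 40 - 54 = -14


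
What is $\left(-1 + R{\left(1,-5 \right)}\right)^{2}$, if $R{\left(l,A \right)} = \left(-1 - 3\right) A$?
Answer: $361$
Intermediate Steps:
$R{\left(l,A \right)} = - 4 A$
$\left(-1 + R{\left(1,-5 \right)}\right)^{2} = \left(-1 - -20\right)^{2} = \left(-1 + 20\right)^{2} = 19^{2} = 361$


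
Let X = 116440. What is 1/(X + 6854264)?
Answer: 1/6970704 ≈ 1.4346e-7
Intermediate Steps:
1/(X + 6854264) = 1/(116440 + 6854264) = 1/6970704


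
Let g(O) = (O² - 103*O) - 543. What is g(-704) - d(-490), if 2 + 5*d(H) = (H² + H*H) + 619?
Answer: 2357108/5 ≈ 4.7142e+5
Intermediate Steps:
d(H) = 617/5 + 2*H²/5 (d(H) = -⅖ + ((H² + H*H) + 619)/5 = -⅖ + ((H² + H²) + 619)/5 = -⅖ + (2*H² + 619)/5 = -⅖ + (619 + 2*H²)/5 = -⅖ + (619/5 + 2*H²/5) = 617/5 + 2*H²/5)
g(O) = -543 + O² - 103*O
g(-704) - d(-490) = (-543 + (-704)² - 103*(-704)) - (617/5 + (⅖)*(-490)²) = (-543 + 495616 + 72512) - (617/5 + (⅖)*240100) = 567585 - (617/5 + 96040) = 567585 - 1*480817/5 = 567585 - 480817/5 = 2357108/5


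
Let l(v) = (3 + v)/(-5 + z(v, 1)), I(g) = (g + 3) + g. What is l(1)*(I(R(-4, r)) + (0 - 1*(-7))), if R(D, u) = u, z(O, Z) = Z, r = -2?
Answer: -6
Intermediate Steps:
I(g) = 3 + 2*g (I(g) = (3 + g) + g = 3 + 2*g)
l(v) = -¾ - v/4 (l(v) = (3 + v)/(-5 + 1) = (3 + v)/(-4) = (3 + v)*(-¼) = -¾ - v/4)
l(1)*(I(R(-4, r)) + (0 - 1*(-7))) = (-¾ - ¼*1)*((3 + 2*(-2)) + (0 - 1*(-7))) = (-¾ - ¼)*((3 - 4) + (0 + 7)) = -(-1 + 7) = -1*6 = -6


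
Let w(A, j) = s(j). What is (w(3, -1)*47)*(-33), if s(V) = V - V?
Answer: 0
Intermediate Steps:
s(V) = 0
w(A, j) = 0
(w(3, -1)*47)*(-33) = (0*47)*(-33) = 0*(-33) = 0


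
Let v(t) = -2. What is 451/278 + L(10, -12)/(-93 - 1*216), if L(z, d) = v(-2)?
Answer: 139915/85902 ≈ 1.6288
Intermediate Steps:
L(z, d) = -2
451/278 + L(10, -12)/(-93 - 1*216) = 451/278 - 2/(-93 - 1*216) = 451*(1/278) - 2/(-93 - 216) = 451/278 - 2/(-309) = 451/278 - 2*(-1/309) = 451/278 + 2/309 = 139915/85902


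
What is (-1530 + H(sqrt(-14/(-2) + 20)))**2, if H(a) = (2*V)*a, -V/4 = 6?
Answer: 2403108 + 440640*sqrt(3) ≈ 3.1663e+6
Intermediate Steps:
V = -24 (V = -4*6 = -24)
H(a) = -48*a (H(a) = (2*(-24))*a = -48*a)
(-1530 + H(sqrt(-14/(-2) + 20)))**2 = (-1530 - 48*sqrt(-14/(-2) + 20))**2 = (-1530 - 48*sqrt(-14*(-1/2) + 20))**2 = (-1530 - 48*sqrt(7 + 20))**2 = (-1530 - 144*sqrt(3))**2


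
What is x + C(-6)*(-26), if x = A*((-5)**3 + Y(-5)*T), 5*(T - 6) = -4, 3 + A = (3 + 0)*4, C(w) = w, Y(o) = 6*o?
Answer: -2373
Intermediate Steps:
A = 9 (A = -3 + (3 + 0)*4 = -3 + 3*4 = -3 + 12 = 9)
T = 26/5 (T = 6 + (1/5)*(-4) = 6 - 4/5 = 26/5 ≈ 5.2000)
x = -2529 (x = 9*((-5)**3 + (6*(-5))*(26/5)) = 9*(-125 - 30*26/5) = 9*(-125 - 156) = 9*(-281) = -2529)
x + C(-6)*(-26) = -2529 - 6*(-26) = -2529 + 156 = -2373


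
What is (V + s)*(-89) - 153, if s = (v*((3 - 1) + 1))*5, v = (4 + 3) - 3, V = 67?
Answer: -11456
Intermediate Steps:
v = 4 (v = 7 - 3 = 4)
s = 60 (s = (4*((3 - 1) + 1))*5 = (4*(2 + 1))*5 = (4*3)*5 = 12*5 = 60)
(V + s)*(-89) - 153 = (67 + 60)*(-89) - 153 = 127*(-89) - 153 = -11303 - 153 = -11456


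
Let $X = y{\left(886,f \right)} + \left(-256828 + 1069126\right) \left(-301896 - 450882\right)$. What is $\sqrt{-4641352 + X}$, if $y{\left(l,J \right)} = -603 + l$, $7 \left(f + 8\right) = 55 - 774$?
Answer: $i \sqrt{611484704913} \approx 7.8198 \cdot 10^{5} i$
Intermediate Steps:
$f = - \frac{775}{7}$ ($f = -8 + \frac{55 - 774}{7} = -8 + \frac{1}{7} \left(-719\right) = -8 - \frac{719}{7} = - \frac{775}{7} \approx -110.71$)
$X = -611480063561$ ($X = \left(-603 + 886\right) + \left(-256828 + 1069126\right) \left(-301896 - 450882\right) = 283 + 812298 \left(-752778\right) = 283 - 611480063844 = -611480063561$)
$\sqrt{-4641352 + X} = \sqrt{-4641352 - 611480063561} = \sqrt{-611484704913} = i \sqrt{611484704913}$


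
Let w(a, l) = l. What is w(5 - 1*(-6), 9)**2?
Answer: 81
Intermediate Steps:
w(5 - 1*(-6), 9)**2 = 9**2 = 81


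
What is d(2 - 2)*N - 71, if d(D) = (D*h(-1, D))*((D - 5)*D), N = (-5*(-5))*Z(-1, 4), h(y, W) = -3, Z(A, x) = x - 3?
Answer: -71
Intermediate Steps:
Z(A, x) = -3 + x
N = 25 (N = (-5*(-5))*(-3 + 4) = 25*1 = 25)
d(D) = -3*D**2*(-5 + D) (d(D) = (D*(-3))*((D - 5)*D) = (-3*D)*((-5 + D)*D) = (-3*D)*(D*(-5 + D)) = -3*D**2*(-5 + D))
d(2 - 2)*N - 71 = (3*(2 - 2)**2*(5 - (2 - 2)))*25 - 71 = (3*0**2*(5 - 1*0))*25 - 71 = (3*0*(5 + 0))*25 - 71 = (3*0*5)*25 - 71 = 0*25 - 71 = 0 - 71 = -71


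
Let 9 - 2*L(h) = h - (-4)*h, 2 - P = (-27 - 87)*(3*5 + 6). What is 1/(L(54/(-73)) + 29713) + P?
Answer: 10396304046/4339025 ≈ 2396.0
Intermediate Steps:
P = 2396 (P = 2 - (-27 - 87)*(3*5 + 6) = 2 - (-114)*(15 + 6) = 2 - (-114)*21 = 2 - 1*(-2394) = 2 + 2394 = 2396)
L(h) = 9/2 - 5*h/2 (L(h) = 9/2 - (h - (-4)*h)/2 = 9/2 - (h + 4*h)/2 = 9/2 - 5*h/2)
1/(L(54/(-73)) + 29713) + P = 1/((9/2 - 135/(-73)) + 29713) + 2396 = 1/((9/2 - 135*(-1)/73) + 29713) + 2396 = 1/((9/2 - 5/2*(-54/73)) + 29713) + 2396 = 1/((9/2 + 135/73) + 29713) + 2396 = 1/(927/146 + 29713) + 2396 = 1/(4339025/146) + 2396 = 146/4339025 + 2396 = 10396304046/4339025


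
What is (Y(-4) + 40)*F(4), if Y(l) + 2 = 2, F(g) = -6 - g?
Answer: -400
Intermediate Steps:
Y(l) = 0 (Y(l) = -2 + 2 = 0)
(Y(-4) + 40)*F(4) = (0 + 40)*(-6 - 1*4) = 40*(-6 - 4) = 40*(-10) = -400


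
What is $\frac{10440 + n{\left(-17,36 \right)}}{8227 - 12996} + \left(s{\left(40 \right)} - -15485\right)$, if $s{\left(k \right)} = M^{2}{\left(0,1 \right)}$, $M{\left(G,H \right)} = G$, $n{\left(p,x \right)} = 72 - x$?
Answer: $\frac{73837489}{4769} \approx 15483.0$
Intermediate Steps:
$s{\left(k \right)} = 0$ ($s{\left(k \right)} = 0^{2} = 0$)
$\frac{10440 + n{\left(-17,36 \right)}}{8227 - 12996} + \left(s{\left(40 \right)} - -15485\right) = \frac{10440 + \left(72 - 36\right)}{8227 - 12996} + \left(0 - -15485\right) = \frac{10440 + \left(72 - 36\right)}{-4769} + \left(0 + 15485\right) = \left(10440 + 36\right) \left(- \frac{1}{4769}\right) + 15485 = 10476 \left(- \frac{1}{4769}\right) + 15485 = - \frac{10476}{4769} + 15485 = \frac{73837489}{4769}$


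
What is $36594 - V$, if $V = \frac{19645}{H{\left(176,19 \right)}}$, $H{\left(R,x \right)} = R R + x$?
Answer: $\frac{226842277}{6199} \approx 36593.0$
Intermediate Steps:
$H{\left(R,x \right)} = x + R^{2}$ ($H{\left(R,x \right)} = R^{2} + x = x + R^{2}$)
$V = \frac{3929}{6199}$ ($V = \frac{19645}{19 + 176^{2}} = \frac{19645}{19 + 30976} = \frac{19645}{30995} = 19645 \cdot \frac{1}{30995} = \frac{3929}{6199} \approx 0.63381$)
$36594 - V = 36594 - \frac{3929}{6199} = \frac{226842277}{6199}$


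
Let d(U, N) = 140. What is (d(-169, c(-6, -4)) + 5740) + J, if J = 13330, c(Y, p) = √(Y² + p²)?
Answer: 19210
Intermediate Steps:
(d(-169, c(-6, -4)) + 5740) + J = (140 + 5740) + 13330 = 5880 + 13330 = 19210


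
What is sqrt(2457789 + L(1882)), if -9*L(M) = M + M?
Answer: sqrt(22116337)/3 ≈ 1567.6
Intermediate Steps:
L(M) = -2*M/9 (L(M) = -(M + M)/9 = -2*M/9)
sqrt(2457789 + L(1882)) = sqrt(2457789 - 2/9*1882) = sqrt(2457789 - 3764/9) = sqrt(22116337/9) = sqrt(22116337)/3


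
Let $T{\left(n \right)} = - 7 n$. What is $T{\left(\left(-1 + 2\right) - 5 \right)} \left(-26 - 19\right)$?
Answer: $-1260$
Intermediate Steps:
$T{\left(\left(-1 + 2\right) - 5 \right)} \left(-26 - 19\right) = - 7 \left(\left(-1 + 2\right) - 5\right) \left(-26 - 19\right) = - 7 \left(1 - 5\right) \left(-45\right) = \left(-7\right) \left(-4\right) \left(-45\right) = 28 \left(-45\right) = -1260$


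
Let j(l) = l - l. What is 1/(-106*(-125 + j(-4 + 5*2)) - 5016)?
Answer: 1/8234 ≈ 0.00012145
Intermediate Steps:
j(l) = 0
1/(-106*(-125 + j(-4 + 5*2)) - 5016) = 1/(-106*(-125 + 0) - 5016) = 1/(-106*(-125) - 5016) = 1/(13250 - 5016) = 1/8234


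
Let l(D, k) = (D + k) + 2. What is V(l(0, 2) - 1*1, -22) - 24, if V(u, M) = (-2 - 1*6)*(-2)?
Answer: -8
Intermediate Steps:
l(D, k) = 2 + D + k
V(u, M) = 16 (V(u, M) = (-2 - 6)*(-2) = -8*(-2) = 16)
V(l(0, 2) - 1*1, -22) - 24 = 16 - 24 = -8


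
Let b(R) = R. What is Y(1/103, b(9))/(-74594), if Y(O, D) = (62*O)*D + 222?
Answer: -11712/3841591 ≈ -0.0030487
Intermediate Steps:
Y(O, D) = 222 + 62*D*O (Y(O, D) = 62*D*O + 222 = 222 + 62*D*O)
Y(1/103, b(9))/(-74594) = (222 + 62*9/103)/(-74594) = (222 + 62*9*(1/103))*(-1/74594) = (222 + 558/103)*(-1/74594) = (23424/103)*(-1/74594) = -11712/3841591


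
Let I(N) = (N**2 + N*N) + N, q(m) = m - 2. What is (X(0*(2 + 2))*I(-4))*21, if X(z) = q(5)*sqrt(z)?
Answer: 0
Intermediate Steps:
q(m) = -2 + m
X(z) = 3*sqrt(z) (X(z) = (-2 + 5)*sqrt(z) = 3*sqrt(z))
I(N) = N + 2*N**2 (I(N) = (N**2 + N**2) + N = 2*N**2 + N = N + 2*N**2)
(X(0*(2 + 2))*I(-4))*21 = ((3*sqrt(0*(2 + 2)))*(-4*(1 + 2*(-4))))*21 = ((3*sqrt(0*4))*(-4*(1 - 8)))*21 = ((3*sqrt(0))*(-4*(-7)))*21 = ((3*0)*28)*21 = (0*28)*21 = 0*21 = 0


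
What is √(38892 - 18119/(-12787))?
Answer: √6359360282801/12787 ≈ 197.21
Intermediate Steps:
√(38892 - 18119/(-12787)) = √(38892 - 18119*(-1/12787)) = √(38892 + 18119/12787) = √(497330123/12787) = √6359360282801/12787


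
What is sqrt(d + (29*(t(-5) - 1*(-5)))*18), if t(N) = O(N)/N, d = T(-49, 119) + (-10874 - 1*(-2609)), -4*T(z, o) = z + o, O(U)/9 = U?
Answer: I*sqrt(3898)/2 ≈ 31.217*I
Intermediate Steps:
O(U) = 9*U
T(z, o) = -o/4 - z/4 (T(z, o) = -(z + o)/4 = -(o + z)/4 = -o/4 - z/4)
d = -16565/2 (d = (-1/4*119 - 1/4*(-49)) + (-10874 - 1*(-2609)) = (-119/4 + 49/4) + (-10874 + 2609) = -35/2 - 8265 = -16565/2 ≈ -8282.5)
t(N) = 9 (t(N) = (9*N)/N = 9)
sqrt(d + (29*(t(-5) - 1*(-5)))*18) = sqrt(-16565/2 + (29*(9 - 1*(-5)))*18) = sqrt(-16565/2 + (29*(9 + 5))*18) = sqrt(-16565/2 + (29*14)*18) = sqrt(-16565/2 + 406*18) = sqrt(-16565/2 + 7308) = sqrt(-1949/2) = I*sqrt(3898)/2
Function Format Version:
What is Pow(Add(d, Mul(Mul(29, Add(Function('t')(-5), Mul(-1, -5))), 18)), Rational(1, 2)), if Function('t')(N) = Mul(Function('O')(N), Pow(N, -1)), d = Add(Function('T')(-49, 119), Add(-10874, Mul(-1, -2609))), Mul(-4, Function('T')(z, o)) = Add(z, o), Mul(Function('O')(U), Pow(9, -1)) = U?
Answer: Mul(Rational(1, 2), I, Pow(3898, Rational(1, 2))) ≈ Mul(31.217, I)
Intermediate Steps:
Function('O')(U) = Mul(9, U)
Function('T')(z, o) = Add(Mul(Rational(-1, 4), o), Mul(Rational(-1, 4), z)) (Function('T')(z, o) = Mul(Rational(-1, 4), Add(z, o)) = Mul(Rational(-1, 4), Add(o, z)) = Add(Mul(Rational(-1, 4), o), Mul(Rational(-1, 4), z)))
d = Rational(-16565, 2) (d = Add(Add(Mul(Rational(-1, 4), 119), Mul(Rational(-1, 4), -49)), Add(-10874, Mul(-1, -2609))) = Add(Add(Rational(-119, 4), Rational(49, 4)), Add(-10874, 2609)) = Add(Rational(-35, 2), -8265) = Rational(-16565, 2) ≈ -8282.5)
Function('t')(N) = 9 (Function('t')(N) = Mul(Mul(9, N), Pow(N, -1)) = 9)
Pow(Add(d, Mul(Mul(29, Add(Function('t')(-5), Mul(-1, -5))), 18)), Rational(1, 2)) = Pow(Add(Rational(-16565, 2), Mul(Mul(29, Add(9, Mul(-1, -5))), 18)), Rational(1, 2)) = Pow(Add(Rational(-16565, 2), Mul(Mul(29, Add(9, 5)), 18)), Rational(1, 2)) = Pow(Add(Rational(-16565, 2), Mul(Mul(29, 14), 18)), Rational(1, 2)) = Pow(Add(Rational(-16565, 2), Mul(406, 18)), Rational(1, 2)) = Pow(Add(Rational(-16565, 2), 7308), Rational(1, 2)) = Pow(Rational(-1949, 2), Rational(1, 2)) = Mul(Rational(1, 2), I, Pow(3898, Rational(1, 2)))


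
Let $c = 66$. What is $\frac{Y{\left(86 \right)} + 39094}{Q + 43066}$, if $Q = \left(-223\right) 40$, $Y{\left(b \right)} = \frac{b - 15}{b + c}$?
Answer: $\frac{5942359}{5190192} \approx 1.1449$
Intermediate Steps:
$Y{\left(b \right)} = \frac{-15 + b}{66 + b}$ ($Y{\left(b \right)} = \frac{b - 15}{b + 66} = \frac{-15 + b}{66 + b}$)
$Q = -8920$
$\frac{Y{\left(86 \right)} + 39094}{Q + 43066} = \frac{\frac{-15 + 86}{66 + 86} + 39094}{-8920 + 43066} = \frac{\frac{1}{152} \cdot 71 + 39094}{34146} = \left(\frac{1}{152} \cdot 71 + 39094\right) \frac{1}{34146} = \left(\frac{71}{152} + 39094\right) \frac{1}{34146} = \frac{5942359}{152} \cdot \frac{1}{34146} = \frac{5942359}{5190192}$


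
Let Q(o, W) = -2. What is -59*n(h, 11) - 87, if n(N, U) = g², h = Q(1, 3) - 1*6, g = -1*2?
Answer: -323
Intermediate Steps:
g = -2
h = -8 (h = -2 - 1*6 = -2 - 6 = -8)
n(N, U) = 4 (n(N, U) = (-2)² = 4)
-59*n(h, 11) - 87 = -59*4 - 87 = -236 - 87 = -323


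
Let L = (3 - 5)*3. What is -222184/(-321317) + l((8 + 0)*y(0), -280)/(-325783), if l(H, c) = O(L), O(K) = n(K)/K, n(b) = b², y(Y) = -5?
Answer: 72385697974/104679616211 ≈ 0.69150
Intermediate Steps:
L = -6 (L = -2*3 = -6)
O(K) = K (O(K) = K²/K = K)
l(H, c) = -6
-222184/(-321317) + l((8 + 0)*y(0), -280)/(-325783) = -222184/(-321317) - 6/(-325783) = -222184*(-1/321317) - 6*(-1/325783) = 222184/321317 + 6/325783 = 72385697974/104679616211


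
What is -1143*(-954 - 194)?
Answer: 1312164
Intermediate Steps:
-1143*(-954 - 194) = -1143*(-1148) = 1312164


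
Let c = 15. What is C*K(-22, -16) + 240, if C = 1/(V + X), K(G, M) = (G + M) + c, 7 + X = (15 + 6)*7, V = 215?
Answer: 85177/355 ≈ 239.94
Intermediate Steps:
X = 140 (X = -7 + (15 + 6)*7 = -7 + 21*7 = -7 + 147 = 140)
K(G, M) = 15 + G + M (K(G, M) = (G + M) + 15 = 15 + G + M)
C = 1/355 (C = 1/(215 + 140) = 1/355 ≈ 0.0028169)
C*K(-22, -16) + 240 = (15 - 22 - 16)/355 + 240 = (1/355)*(-23) + 240 = -23/355 + 240 = 85177/355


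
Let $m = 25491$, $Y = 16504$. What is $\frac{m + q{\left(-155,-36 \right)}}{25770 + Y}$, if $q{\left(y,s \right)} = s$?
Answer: $\frac{25455}{42274} \approx 0.60214$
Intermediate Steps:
$\frac{m + q{\left(-155,-36 \right)}}{25770 + Y} = \frac{25491 - 36}{25770 + 16504} = \frac{25455}{42274}$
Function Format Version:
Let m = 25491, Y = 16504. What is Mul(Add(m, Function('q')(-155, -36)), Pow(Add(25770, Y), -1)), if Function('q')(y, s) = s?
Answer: Rational(25455, 42274) ≈ 0.60214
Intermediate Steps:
Mul(Add(m, Function('q')(-155, -36)), Pow(Add(25770, Y), -1)) = Mul(Add(25491, -36), Pow(Add(25770, 16504), -1)) = Mul(25455, Pow(42274, -1)) = Mul(25455, Rational(1, 42274)) = Rational(25455, 42274)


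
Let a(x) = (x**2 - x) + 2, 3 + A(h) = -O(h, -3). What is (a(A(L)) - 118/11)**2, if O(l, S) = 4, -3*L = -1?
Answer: 270400/121 ≈ 2234.7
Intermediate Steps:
L = 1/3 (L = -1/3*(-1) = 1/3 ≈ 0.33333)
A(h) = -7 (A(h) = -3 - 1*4 = -3 - 4 = -7)
a(x) = 2 + x**2 - x
(a(A(L)) - 118/11)**2 = ((2 + (-7)**2 - 1*(-7)) - 118/11)**2 = ((2 + 49 + 7) - 118*1/11)**2 = (58 - 118/11)**2 = (520/11)**2 = 270400/121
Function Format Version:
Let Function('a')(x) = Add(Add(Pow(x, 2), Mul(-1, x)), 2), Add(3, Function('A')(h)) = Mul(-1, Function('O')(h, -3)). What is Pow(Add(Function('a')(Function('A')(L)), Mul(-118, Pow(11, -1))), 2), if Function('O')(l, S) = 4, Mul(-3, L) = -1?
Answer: Rational(270400, 121) ≈ 2234.7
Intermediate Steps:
L = Rational(1, 3) (L = Mul(Rational(-1, 3), -1) = Rational(1, 3) ≈ 0.33333)
Function('A')(h) = -7 (Function('A')(h) = Add(-3, Mul(-1, 4)) = Add(-3, -4) = -7)
Function('a')(x) = Add(2, Pow(x, 2), Mul(-1, x))
Pow(Add(Function('a')(Function('A')(L)), Mul(-118, Pow(11, -1))), 2) = Pow(Add(Add(2, Pow(-7, 2), Mul(-1, -7)), Mul(-118, Pow(11, -1))), 2) = Pow(Add(Add(2, 49, 7), Mul(-118, Rational(1, 11))), 2) = Pow(Add(58, Rational(-118, 11)), 2) = Pow(Rational(520, 11), 2) = Rational(270400, 121)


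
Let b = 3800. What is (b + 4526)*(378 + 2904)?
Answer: 27325932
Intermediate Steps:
(b + 4526)*(378 + 2904) = (3800 + 4526)*(378 + 2904) = 8326*3282 = 27325932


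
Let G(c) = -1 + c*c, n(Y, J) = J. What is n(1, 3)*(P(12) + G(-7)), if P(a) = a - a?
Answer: 144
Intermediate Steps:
P(a) = 0
G(c) = -1 + c²
n(1, 3)*(P(12) + G(-7)) = 3*(0 + (-1 + (-7)²)) = 3*(0 + (-1 + 49)) = 3*(0 + 48) = 3*48 = 144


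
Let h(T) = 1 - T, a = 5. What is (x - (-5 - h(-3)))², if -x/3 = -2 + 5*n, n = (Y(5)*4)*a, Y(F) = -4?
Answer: 1476225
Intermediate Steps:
n = -80 (n = -4*4*5 = -16*5 = -80)
x = 1206 (x = -3*(-2 + 5*(-80)) = -3*(-2 - 400) = -3*(-402) = 1206)
(x - (-5 - h(-3)))² = (1206 - (-5 - (1 - 1*(-3))))² = (1206 - (-5 - (1 + 3)))² = (1206 - (-5 - 1*4))² = (1206 - (-5 - 4))² = (1206 - 1*(-9))² = (1206 + 9)² = 1215² = 1476225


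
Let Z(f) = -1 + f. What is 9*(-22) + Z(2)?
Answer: -197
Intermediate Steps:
9*(-22) + Z(2) = 9*(-22) + (-1 + 2) = -198 + 1 = -197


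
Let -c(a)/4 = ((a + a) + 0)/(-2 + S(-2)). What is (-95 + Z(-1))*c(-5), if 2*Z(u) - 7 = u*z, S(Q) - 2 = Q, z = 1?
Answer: 1840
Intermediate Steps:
S(Q) = 2 + Q
Z(u) = 7/2 + u/2 (Z(u) = 7/2 + (u*1)/2 = 7/2 + u/2)
c(a) = 4*a (c(a) = -4*((a + a) + 0)/(-2 + (2 - 2)) = -4*(2*a + 0)/(-2 + 0) = -4*2*a/(-2) = -4*2*a*(-1)/2 = -(-4)*a = 4*a)
(-95 + Z(-1))*c(-5) = (-95 + (7/2 + (½)*(-1)))*(4*(-5)) = (-95 + (7/2 - ½))*(-20) = (-95 + 3)*(-20) = -92*(-20) = 1840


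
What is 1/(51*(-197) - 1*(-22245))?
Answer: 1/12198 ≈ 8.1981e-5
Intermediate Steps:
1/(51*(-197) - 1*(-22245)) = 1/(-10047 + 22245) = 1/12198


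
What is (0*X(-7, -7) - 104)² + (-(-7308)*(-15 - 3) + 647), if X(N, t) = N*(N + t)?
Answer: -120081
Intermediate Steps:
(0*X(-7, -7) - 104)² + (-(-7308)*(-15 - 3) + 647) = (0*(-7*(-7 - 7)) - 104)² + (-(-7308)*(-15 - 3) + 647) = (0*(-7*(-14)) - 104)² + (-(-7308)*(-18) + 647) = (0*98 - 104)² + (-812*162 + 647) = (0 - 104)² + (-131544 + 647) = (-104)² - 130897 = 10816 - 130897 = -120081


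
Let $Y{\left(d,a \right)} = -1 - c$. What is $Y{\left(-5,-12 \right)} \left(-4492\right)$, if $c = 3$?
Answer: $17968$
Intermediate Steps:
$Y{\left(d,a \right)} = -4$ ($Y{\left(d,a \right)} = -1 - 3 = -4$)
$Y{\left(-5,-12 \right)} \left(-4492\right) = \left(-4\right) \left(-4492\right) = 17968$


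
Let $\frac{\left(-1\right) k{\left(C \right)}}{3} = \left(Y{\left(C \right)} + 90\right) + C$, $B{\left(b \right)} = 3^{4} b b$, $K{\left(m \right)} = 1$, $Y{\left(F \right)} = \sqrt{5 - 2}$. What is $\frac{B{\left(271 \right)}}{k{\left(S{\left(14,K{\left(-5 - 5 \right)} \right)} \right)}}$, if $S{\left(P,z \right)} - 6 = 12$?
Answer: $- \frac{71384652}{3887} + \frac{660969 \sqrt{3}}{3887} \approx -18070.0$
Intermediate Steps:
$Y{\left(F \right)} = \sqrt{3}$
$B{\left(b \right)} = 81 b^{2}$ ($B{\left(b \right)} = 81 b b = 81 b^{2}$)
$S{\left(P,z \right)} = 18$ ($S{\left(P,z \right)} = 6 + 12 = 18$)
$k{\left(C \right)} = -270 - 3 C - 3 \sqrt{3}$ ($k{\left(C \right)} = - 3 \left(\left(\sqrt{3} + 90\right) + C\right) = - 3 \left(\left(90 + \sqrt{3}\right) + C\right) = - 3 \left(90 + C + \sqrt{3}\right) = -270 - 3 C - 3 \sqrt{3}$)
$\frac{B{\left(271 \right)}}{k{\left(S{\left(14,K{\left(-5 - 5 \right)} \right)} \right)}} = \frac{81 \cdot 271^{2}}{-270 - 54 - 3 \sqrt{3}} = \frac{81 \cdot 73441}{-270 - 54 - 3 \sqrt{3}} = \frac{5948721}{-324 - 3 \sqrt{3}}$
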